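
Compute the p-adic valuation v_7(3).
v_7(3) = 0

v_7(n) is the largest exponent k such that 7^k divides n. Factor out: 3 = 7^0 · 3. (Sign doesn't affect v_p.) So v_7(3) = 0.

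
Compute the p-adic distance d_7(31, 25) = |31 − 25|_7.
d_7(31, 25) = 1

Step 1 — x − y = 31 − 25 = 6. Step 2 — v_7(6) = 0 (factor: 6 = (7^0 · 6); the sign does not affect v_p). Step 3 — |x − y|_7 = 7^{0} = 1.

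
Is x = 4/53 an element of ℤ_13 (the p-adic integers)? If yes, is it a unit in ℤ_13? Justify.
x ∈ ℤ_13^× (unit); v_13(x) = 0

ℤ_13 = {x ∈ ℚ_13 : v_13(x) ≥ 0} and ℤ_13^× = {x ∈ ℤ_13 : v_13(x) = 0}. Here v_13(4/53) = v_13(num) − v_13(den) = 0; compare against these criteria.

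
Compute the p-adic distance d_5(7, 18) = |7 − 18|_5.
d_5(7, 18) = 1

Step 1 — x − y = 7 − 18 = -11. Step 2 — v_5(-11) = 0 (factor: -11 = −(5^0 · 11); the sign does not affect v_p). Step 3 — |x − y|_5 = 5^{0} = 1.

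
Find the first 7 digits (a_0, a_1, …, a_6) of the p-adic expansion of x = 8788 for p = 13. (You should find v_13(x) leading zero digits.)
(a_0, …, a_6) = (0, 0, 0, 4, 0, 0, 0)

v_13(8788) = 3, so a_0 = ... = a_2 = 0. Factor out: x = 13^3 · u with u = 4 a unit in ℤ_13. Expand u iteratively via a_{v+i} = u_i mod 13, u_{i+1} = (u_i − a_{v+i})/13:
  u_0 = 4;  a_3 = 4;  u_1 = (u_0 − 4)/13 = 0
  u_1 = 0;  a_4 = 0;  u_2 = (u_1 − 0)/13 = 0
  u_2 = 0;  a_5 = 0;  u_3 = (u_2 − 0)/13 = 0
  u_3 = 0;  a_6 = 0;  u_4 = (u_3 − 0)/13 = 0
Digits: (0, 0, 0, 4, 0, 0, 0).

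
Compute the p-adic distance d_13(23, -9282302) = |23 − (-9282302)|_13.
d_13(23, -9282302) = 1/371293

Step 1 — x − y = 23 − (-9282302) = 9282325. Step 2 — v_13(9282325) = 5 (factor: 9282325 = (13^5 · 25); the sign does not affect v_p). Step 3 — |x − y|_13 = 13^{-5} = 1/371293.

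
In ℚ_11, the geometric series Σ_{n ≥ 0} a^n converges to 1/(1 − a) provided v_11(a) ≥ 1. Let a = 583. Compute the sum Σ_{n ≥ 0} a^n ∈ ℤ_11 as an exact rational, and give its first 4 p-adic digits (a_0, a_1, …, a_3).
Σ a^n = 1/(1 − a) = -1/582;  first 4 digits = (1, 9, 8, 5)

v_11(a) = 1 ≥ 1, so the series converges in ℤ_11 to 1/(1 − a) = 1/(1 − 583) = -1/582. Expand this rational in ℤ_11: compute digits iteratively via d_i = x_i mod 11, x_{i+1} = (x_i − d_i)/11. The first 4 digits are (1, 9, 8, 5).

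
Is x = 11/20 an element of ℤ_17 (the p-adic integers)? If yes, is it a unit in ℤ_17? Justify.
x ∈ ℤ_17^× (unit); v_17(x) = 0

ℤ_17 = {x ∈ ℚ_17 : v_17(x) ≥ 0} and ℤ_17^× = {x ∈ ℤ_17 : v_17(x) = 0}. Here v_17(11/20) = v_17(num) − v_17(den) = 0; compare against these criteria.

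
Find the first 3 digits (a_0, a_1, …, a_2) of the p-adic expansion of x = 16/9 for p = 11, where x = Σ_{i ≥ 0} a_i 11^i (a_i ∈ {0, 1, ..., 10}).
(a_0, …, a_2) = (3, 6, 8)

v_11(16/9) = 0 (numerator and denominator both coprime to 11), so x ∈ ℤ_11^×. Compute digits iteratively via a_i = x_i mod 11, x_{i+1} = (x_i − a_i)/11, with x_0 = x:
  x_0 = 16/9;  a_0 = 3;  x_1 = (x_0 − 3)/11 = -1/9
  x_1 = -1/9;  a_1 = 6;  x_2 = (x_1 − 6)/11 = -5/9
  x_2 = -5/9;  a_2 = 8;  x_3 = (x_2 − 8)/11 = -7/9
Digits: (3, 6, 8).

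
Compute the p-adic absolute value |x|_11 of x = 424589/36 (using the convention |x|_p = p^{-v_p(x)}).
|424589/36|_11 = 1/14641

Step 1 — compute v_11(x) by factoring powers of 11 out of the numerator and denominator: v_11(424589/36) = 4. Step 2 — apply |x|_p = p^{-v_p(x)} = 11^{-4} = 1/14641.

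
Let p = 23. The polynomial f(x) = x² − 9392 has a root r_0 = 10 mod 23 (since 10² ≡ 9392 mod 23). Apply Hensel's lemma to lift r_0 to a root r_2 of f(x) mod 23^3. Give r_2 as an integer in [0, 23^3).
r_2 = 3966 (mod 12167)

Hensel's recurrence: r_{i+1} = r_i − f(r_i)·(f′(r_i))^{-1} mod 23^{i+2}, with f′(x) = 2x. Iterate:
  r_0 = 10 (mod 23)
  r_1 = 263 (mod 529)
  r_2 = 3966 (mod 12167)
Final: r_2 = 3966, and one checks f(r_2) ≡ 0 mod 23^3.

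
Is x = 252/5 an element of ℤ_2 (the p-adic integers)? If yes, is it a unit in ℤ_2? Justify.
x ∈ ℤ_2 but not a unit; v_2(x) = 2 > 0

ℤ_2 = {x ∈ ℚ_2 : v_2(x) ≥ 0} and ℤ_2^× = {x ∈ ℤ_2 : v_2(x) = 0}. Here v_2(252/5) = v_2(num) − v_2(den) = 2; compare against these criteria.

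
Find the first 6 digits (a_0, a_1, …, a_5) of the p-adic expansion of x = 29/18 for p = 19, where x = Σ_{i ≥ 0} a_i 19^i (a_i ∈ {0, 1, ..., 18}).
(a_0, …, a_5) = (9, 7, 7, 7, 7, 7)

v_19(29/18) = 0 (numerator and denominator both coprime to 19), so x ∈ ℤ_19^×. Compute digits iteratively via a_i = x_i mod 19, x_{i+1} = (x_i − a_i)/19, with x_0 = x:
  x_0 = 29/18;  a_0 = 9;  x_1 = (x_0 − 9)/19 = -7/18
  x_1 = -7/18;  a_1 = 7;  x_2 = (x_1 − 7)/19 = -7/18
  x_2 = -7/18;  a_2 = 7;  x_3 = (x_2 − 7)/19 = -7/18
  x_3 = -7/18;  a_3 = 7;  x_4 = (x_3 − 7)/19 = -7/18
  x_4 = -7/18;  a_4 = 7;  x_5 = (x_4 − 7)/19 = -7/18
  x_5 = -7/18;  a_5 = 7;  x_6 = (x_5 − 7)/19 = -7/18
Digits: (9, 7, 7, 7, 7, 7).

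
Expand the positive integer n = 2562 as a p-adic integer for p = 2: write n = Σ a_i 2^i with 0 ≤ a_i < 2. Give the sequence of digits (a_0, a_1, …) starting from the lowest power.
(a_0, a_1, …) = (0, 1, 0, 0, 0, 0, 0, 0, 0, 1, 0, 1)

Repeated division by 2 gives the digits low-to-high: 2562 = 1·2^1 + 1·2^9 + 1·2^11. Digit sequence: (0, 1, 0, 0, 0, 0, 0, 0, 0, 1, 0, 1).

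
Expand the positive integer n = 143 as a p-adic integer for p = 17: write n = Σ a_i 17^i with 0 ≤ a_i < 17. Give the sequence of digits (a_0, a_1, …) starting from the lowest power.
(a_0, a_1, …) = (7, 8)

Repeated division by 17 gives the digits low-to-high: 143 = 7 + 8·17^1. Digit sequence: (7, 8).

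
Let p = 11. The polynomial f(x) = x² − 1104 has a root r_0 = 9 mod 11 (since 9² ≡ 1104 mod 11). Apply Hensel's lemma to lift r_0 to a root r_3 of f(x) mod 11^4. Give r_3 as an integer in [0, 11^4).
r_3 = 12307 (mod 14641)

Hensel's recurrence: r_{i+1} = r_i − f(r_i)·(f′(r_i))^{-1} mod 11^{i+2}, with f′(x) = 2x. Iterate:
  r_0 = 9 (mod 11)
  r_1 = 86 (mod 121)
  r_2 = 328 (mod 1331)
  r_3 = 12307 (mod 14641)
Final: r_3 = 12307, and one checks f(r_3) ≡ 0 mod 11^4.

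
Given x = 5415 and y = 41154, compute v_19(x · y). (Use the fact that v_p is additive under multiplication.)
v_19(222848910) = 5

v_p(x) = 2 (factor: 5415 = 19^2 · 15); v_p(y) = 3 (factor: 41154 = 19^3 · 6). Additivity: v_p(xy) = v_p(x) + v_p(y) = 2 + 3 = 5. (Direct check: xy = 222848910 = 19^5 · (90).)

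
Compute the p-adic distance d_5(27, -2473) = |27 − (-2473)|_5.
d_5(27, -2473) = 1/625

Step 1 — x − y = 27 − (-2473) = 2500. Step 2 — v_5(2500) = 4 (factor: 2500 = (5^4 · 4); the sign does not affect v_p). Step 3 — |x − y|_5 = 5^{-4} = 1/625.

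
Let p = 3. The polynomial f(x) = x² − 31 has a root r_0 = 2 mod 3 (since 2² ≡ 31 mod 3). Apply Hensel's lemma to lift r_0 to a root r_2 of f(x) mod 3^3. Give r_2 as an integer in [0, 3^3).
r_2 = 2 (mod 27)

Hensel's recurrence: r_{i+1} = r_i − f(r_i)·(f′(r_i))^{-1} mod 3^{i+2}, with f′(x) = 2x. Iterate:
  r_0 = 2 (mod 3)
  r_1 = 2 (mod 9)
  r_2 = 2 (mod 27)
Final: r_2 = 2, and one checks f(r_2) ≡ 0 mod 3^3.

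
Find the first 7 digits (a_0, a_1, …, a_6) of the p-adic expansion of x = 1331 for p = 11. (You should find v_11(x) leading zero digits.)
(a_0, …, a_6) = (0, 0, 0, 1, 0, 0, 0)

v_11(1331) = 3, so a_0 = ... = a_2 = 0. Factor out: x = 11^3 · u with u = 1 a unit in ℤ_11. Expand u iteratively via a_{v+i} = u_i mod 11, u_{i+1} = (u_i − a_{v+i})/11:
  u_0 = 1;  a_3 = 1;  u_1 = (u_0 − 1)/11 = 0
  u_1 = 0;  a_4 = 0;  u_2 = (u_1 − 0)/11 = 0
  u_2 = 0;  a_5 = 0;  u_3 = (u_2 − 0)/11 = 0
  u_3 = 0;  a_6 = 0;  u_4 = (u_3 − 0)/11 = 0
Digits: (0, 0, 0, 1, 0, 0, 0).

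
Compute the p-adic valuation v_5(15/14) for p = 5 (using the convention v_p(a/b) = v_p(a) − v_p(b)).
v_5(15/14) = 1

Factor powers of 5 from the numerator and denominator of the reduced fraction: 15 = 5^1 · 3 and 14 = 5^0 · 14. Apply v_p(a/b) = v_p(a) − v_p(b): v_5(15/14) = 1 − 0 = 1.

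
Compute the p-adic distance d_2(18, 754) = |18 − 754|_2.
d_2(18, 754) = 1/32

Step 1 — x − y = 18 − 754 = -736. Step 2 — v_2(-736) = 5 (factor: -736 = −(2^5 · 23); the sign does not affect v_p). Step 3 — |x − y|_2 = 2^{-5} = 1/32.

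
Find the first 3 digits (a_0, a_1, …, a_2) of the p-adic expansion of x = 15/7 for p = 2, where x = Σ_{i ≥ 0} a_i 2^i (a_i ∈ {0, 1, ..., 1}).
(a_0, …, a_2) = (1, 0, 0)

v_2(15/7) = 0 (numerator and denominator both coprime to 2), so x ∈ ℤ_2^×. Compute digits iteratively via a_i = x_i mod 2, x_{i+1} = (x_i − a_i)/2, with x_0 = x:
  x_0 = 15/7;  a_0 = 1;  x_1 = (x_0 − 1)/2 = 4/7
  x_1 = 4/7;  a_1 = 0;  x_2 = (x_1 − 0)/2 = 2/7
  x_2 = 2/7;  a_2 = 0;  x_3 = (x_2 − 0)/2 = 1/7
Digits: (1, 0, 0).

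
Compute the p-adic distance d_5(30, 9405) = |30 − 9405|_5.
d_5(30, 9405) = 1/3125

Step 1 — x − y = 30 − 9405 = -9375. Step 2 — v_5(-9375) = 5 (factor: -9375 = −(5^5 · 3); the sign does not affect v_p). Step 3 — |x − y|_5 = 5^{-5} = 1/3125.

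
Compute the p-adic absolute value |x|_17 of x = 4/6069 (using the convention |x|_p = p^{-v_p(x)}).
|4/6069|_17 = 289

Step 1 — compute v_17(x) by factoring powers of 17 out of the numerator and denominator: v_17(4/6069) = -2. Step 2 — apply |x|_p = p^{-v_p(x)} = 17^{2} = 289.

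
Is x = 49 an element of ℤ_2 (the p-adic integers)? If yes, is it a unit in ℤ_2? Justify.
x ∈ ℤ_2^× (unit); v_2(x) = 0

ℤ_2 = {x ∈ ℚ_2 : v_2(x) ≥ 0} and ℤ_2^× = {x ∈ ℤ_2 : v_2(x) = 0}. Here v_2(49) = v_2(num) − v_2(den) = 0; compare against these criteria.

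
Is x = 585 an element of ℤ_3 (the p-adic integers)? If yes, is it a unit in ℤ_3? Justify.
x ∈ ℤ_3 but not a unit; v_3(x) = 2 > 0

ℤ_3 = {x ∈ ℚ_3 : v_3(x) ≥ 0} and ℤ_3^× = {x ∈ ℤ_3 : v_3(x) = 0}. Here v_3(585) = v_3(num) − v_3(den) = 2; compare against these criteria.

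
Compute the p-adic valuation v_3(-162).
v_3(-162) = 4

v_3(n) is the largest exponent k such that 3^k divides n. Factor out: -162 = -3^4 · 2. (Sign doesn't affect v_p.) So v_3(-162) = 4.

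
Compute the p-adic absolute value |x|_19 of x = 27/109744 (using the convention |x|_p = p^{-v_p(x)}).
|27/109744|_19 = 6859

Step 1 — compute v_19(x) by factoring powers of 19 out of the numerator and denominator: v_19(27/109744) = -3. Step 2 — apply |x|_p = p^{-v_p(x)} = 19^{3} = 6859.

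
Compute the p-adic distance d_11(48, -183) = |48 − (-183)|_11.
d_11(48, -183) = 1/11

Step 1 — x − y = 48 − (-183) = 231. Step 2 — v_11(231) = 1 (factor: 231 = (11^1 · 21); the sign does not affect v_p). Step 3 — |x − y|_11 = 11^{-1} = 1/11.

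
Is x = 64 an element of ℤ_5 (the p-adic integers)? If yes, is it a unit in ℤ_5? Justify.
x ∈ ℤ_5^× (unit); v_5(x) = 0

ℤ_5 = {x ∈ ℚ_5 : v_5(x) ≥ 0} and ℤ_5^× = {x ∈ ℤ_5 : v_5(x) = 0}. Here v_5(64) = v_5(num) − v_5(den) = 0; compare against these criteria.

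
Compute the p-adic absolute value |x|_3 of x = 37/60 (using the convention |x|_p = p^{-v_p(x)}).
|37/60|_3 = 3

Step 1 — compute v_3(x) by factoring powers of 3 out of the numerator and denominator: v_3(37/60) = -1. Step 2 — apply |x|_p = p^{-v_p(x)} = 3^{1} = 3.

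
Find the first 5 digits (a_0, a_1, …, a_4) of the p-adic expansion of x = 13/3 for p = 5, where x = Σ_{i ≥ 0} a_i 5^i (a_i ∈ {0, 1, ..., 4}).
(a_0, …, a_4) = (1, 4, 1, 3, 1)

v_5(13/3) = 0 (numerator and denominator both coprime to 5), so x ∈ ℤ_5^×. Compute digits iteratively via a_i = x_i mod 5, x_{i+1} = (x_i − a_i)/5, with x_0 = x:
  x_0 = 13/3;  a_0 = 1;  x_1 = (x_0 − 1)/5 = 2/3
  x_1 = 2/3;  a_1 = 4;  x_2 = (x_1 − 4)/5 = -2/3
  x_2 = -2/3;  a_2 = 1;  x_3 = (x_2 − 1)/5 = -1/3
  x_3 = -1/3;  a_3 = 3;  x_4 = (x_3 − 3)/5 = -2/3
  x_4 = -2/3;  a_4 = 1;  x_5 = (x_4 − 1)/5 = -1/3
Digits: (1, 4, 1, 3, 1).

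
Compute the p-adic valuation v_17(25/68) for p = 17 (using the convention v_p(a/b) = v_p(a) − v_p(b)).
v_17(25/68) = -1

Factor powers of 17 from the numerator and denominator of the reduced fraction: 25 = 17^0 · 25 and 68 = 17^1 · 4. Apply v_p(a/b) = v_p(a) − v_p(b): v_17(25/68) = 0 − 1 = -1.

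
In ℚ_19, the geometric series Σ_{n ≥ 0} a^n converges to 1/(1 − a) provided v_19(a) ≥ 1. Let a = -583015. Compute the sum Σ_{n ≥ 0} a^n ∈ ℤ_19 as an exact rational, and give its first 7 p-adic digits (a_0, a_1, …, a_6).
Σ a^n = 1/(1 − a) = 1/583016;  first 7 digits = (1, 0, 0, 10, 14, 18, 4)

v_19(a) = 3 ≥ 1, so the series converges in ℤ_19 to 1/(1 − a) = 1/(1 − (-583015)) = 1/583016. Expand this rational in ℤ_19: compute digits iteratively via d_i = x_i mod 19, x_{i+1} = (x_i − d_i)/19. The first 7 digits are (1, 0, 0, 10, 14, 18, 4).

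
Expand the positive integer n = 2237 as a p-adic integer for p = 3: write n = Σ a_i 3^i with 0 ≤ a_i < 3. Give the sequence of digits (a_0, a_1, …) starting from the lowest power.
(a_0, a_1, …) = (2, 1, 2, 1, 0, 0, 0, 1)

Repeated division by 3 gives the digits low-to-high: 2237 = 2 + 1·3^1 + 2·3^2 + 1·3^3 + 1·3^7. Digit sequence: (2, 1, 2, 1, 0, 0, 0, 1).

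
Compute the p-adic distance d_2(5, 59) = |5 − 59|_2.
d_2(5, 59) = 1/2

Step 1 — x − y = 5 − 59 = -54. Step 2 — v_2(-54) = 1 (factor: -54 = −(2^1 · 27); the sign does not affect v_p). Step 3 — |x − y|_2 = 2^{-1} = 1/2.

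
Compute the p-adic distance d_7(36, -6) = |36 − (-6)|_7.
d_7(36, -6) = 1/7

Step 1 — x − y = 36 − (-6) = 42. Step 2 — v_7(42) = 1 (factor: 42 = (7^1 · 6); the sign does not affect v_p). Step 3 — |x − y|_7 = 7^{-1} = 1/7.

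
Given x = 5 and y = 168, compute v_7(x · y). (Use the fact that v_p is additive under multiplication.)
v_7(840) = 1

v_p(x) = 0 (factor: 5 = 7^0 · 5); v_p(y) = 1 (factor: 168 = 7^1 · 24). Additivity: v_p(xy) = v_p(x) + v_p(y) = 0 + 1 = 1. (Direct check: xy = 840 = 7^1 · (120).)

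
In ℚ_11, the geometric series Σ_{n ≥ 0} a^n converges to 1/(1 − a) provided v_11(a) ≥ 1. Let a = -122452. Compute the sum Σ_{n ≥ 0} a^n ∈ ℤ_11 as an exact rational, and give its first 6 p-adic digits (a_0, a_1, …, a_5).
Σ a^n = 1/(1 − a) = 1/122453;  first 6 digits = (1, 0, 0, 7, 2, 10)

v_11(a) = 3 ≥ 1, so the series converges in ℤ_11 to 1/(1 − a) = 1/(1 − (-122452)) = 1/122453. Expand this rational in ℤ_11: compute digits iteratively via d_i = x_i mod 11, x_{i+1} = (x_i − d_i)/11. The first 6 digits are (1, 0, 0, 7, 2, 10).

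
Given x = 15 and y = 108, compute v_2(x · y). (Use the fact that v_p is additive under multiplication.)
v_2(1620) = 2

v_p(x) = 0 (factor: 15 = 2^0 · 15); v_p(y) = 2 (factor: 108 = 2^2 · 27). Additivity: v_p(xy) = v_p(x) + v_p(y) = 0 + 2 = 2. (Direct check: xy = 1620 = 2^2 · (405).)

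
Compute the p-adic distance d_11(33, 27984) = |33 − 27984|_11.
d_11(33, 27984) = 1/1331

Step 1 — x − y = 33 − 27984 = -27951. Step 2 — v_11(-27951) = 3 (factor: -27951 = −(11^3 · 21); the sign does not affect v_p). Step 3 — |x − y|_11 = 11^{-3} = 1/1331.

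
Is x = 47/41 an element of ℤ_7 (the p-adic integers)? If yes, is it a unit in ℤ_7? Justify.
x ∈ ℤ_7^× (unit); v_7(x) = 0

ℤ_7 = {x ∈ ℚ_7 : v_7(x) ≥ 0} and ℤ_7^× = {x ∈ ℤ_7 : v_7(x) = 0}. Here v_7(47/41) = v_7(num) − v_7(den) = 0; compare against these criteria.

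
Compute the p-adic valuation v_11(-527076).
v_11(-527076) = 4

v_11(n) is the largest exponent k such that 11^k divides n. Factor out: -527076 = -11^4 · 36. (Sign doesn't affect v_p.) So v_11(-527076) = 4.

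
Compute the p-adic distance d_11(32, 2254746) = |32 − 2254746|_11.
d_11(32, 2254746) = 1/161051

Step 1 — x − y = 32 − 2254746 = -2254714. Step 2 — v_11(-2254714) = 5 (factor: -2254714 = −(11^5 · 14); the sign does not affect v_p). Step 3 — |x − y|_11 = 11^{-5} = 1/161051.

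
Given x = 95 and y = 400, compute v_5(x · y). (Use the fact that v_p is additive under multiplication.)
v_5(38000) = 3

v_p(x) = 1 (factor: 95 = 5^1 · 19); v_p(y) = 2 (factor: 400 = 5^2 · 16). Additivity: v_p(xy) = v_p(x) + v_p(y) = 1 + 2 = 3. (Direct check: xy = 38000 = 5^3 · (304).)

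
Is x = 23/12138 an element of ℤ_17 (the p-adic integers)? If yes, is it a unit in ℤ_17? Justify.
x ∉ ℤ_17 (v_17(x) = -2 < 0)

ℤ_17 = {x ∈ ℚ_17 : v_17(x) ≥ 0} and ℤ_17^× = {x ∈ ℤ_17 : v_17(x) = 0}. Here v_17(23/12138) = v_17(num) − v_17(den) = -2; compare against these criteria.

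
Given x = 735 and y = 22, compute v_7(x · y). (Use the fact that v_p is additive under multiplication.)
v_7(16170) = 2

v_p(x) = 2 (factor: 735 = 7^2 · 15); v_p(y) = 0 (factor: 22 = 7^0 · 22). Additivity: v_p(xy) = v_p(x) + v_p(y) = 2 + 0 = 2. (Direct check: xy = 16170 = 7^2 · (330).)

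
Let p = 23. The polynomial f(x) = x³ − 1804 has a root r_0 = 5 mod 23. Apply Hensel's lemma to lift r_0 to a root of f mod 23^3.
r_2 = 8308 (mod 12167)

Hensel: r_{i+1} = r_i − f(r_i)/f′(r_i) mod 23^{i+2}, where f′(x) = 3x². Iterate:
  r_0 = 5 (mod 23)
  r_1 = 373 (mod 529)
  r_2 = 8308 (mod 12167)
Final: r = 8308 with f(r) ≡ 0 mod 23^3.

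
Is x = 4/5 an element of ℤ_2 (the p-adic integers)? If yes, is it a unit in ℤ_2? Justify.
x ∈ ℤ_2 but not a unit; v_2(x) = 2 > 0

ℤ_2 = {x ∈ ℚ_2 : v_2(x) ≥ 0} and ℤ_2^× = {x ∈ ℤ_2 : v_2(x) = 0}. Here v_2(4/5) = v_2(num) − v_2(den) = 2; compare against these criteria.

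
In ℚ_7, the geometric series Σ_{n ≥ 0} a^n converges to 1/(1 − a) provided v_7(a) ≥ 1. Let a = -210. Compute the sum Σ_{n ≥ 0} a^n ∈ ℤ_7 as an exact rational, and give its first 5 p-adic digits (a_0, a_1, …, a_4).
Σ a^n = 1/(1 − a) = 1/211;  first 5 digits = (1, 5, 6, 0, 6)

v_7(a) = 1 ≥ 1, so the series converges in ℤ_7 to 1/(1 − a) = 1/(1 − (-210)) = 1/211. Expand this rational in ℤ_7: compute digits iteratively via d_i = x_i mod 7, x_{i+1} = (x_i − d_i)/7. The first 5 digits are (1, 5, 6, 0, 6).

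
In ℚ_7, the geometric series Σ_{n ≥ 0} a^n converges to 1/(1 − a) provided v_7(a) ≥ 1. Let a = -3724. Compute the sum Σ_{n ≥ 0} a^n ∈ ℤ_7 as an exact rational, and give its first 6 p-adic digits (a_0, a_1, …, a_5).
Σ a^n = 1/(1 − a) = 1/3725;  first 6 digits = (1, 0, 1, 3, 6, 5)

v_7(a) = 2 ≥ 1, so the series converges in ℤ_7 to 1/(1 − a) = 1/(1 − (-3724)) = 1/3725. Expand this rational in ℤ_7: compute digits iteratively via d_i = x_i mod 7, x_{i+1} = (x_i − d_i)/7. The first 6 digits are (1, 0, 1, 3, 6, 5).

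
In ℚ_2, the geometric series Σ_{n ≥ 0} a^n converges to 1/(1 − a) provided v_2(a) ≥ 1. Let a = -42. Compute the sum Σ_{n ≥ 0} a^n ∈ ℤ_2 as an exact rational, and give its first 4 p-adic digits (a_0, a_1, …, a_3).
Σ a^n = 1/(1 − a) = 1/43;  first 4 digits = (1, 1, 0, 0)

v_2(a) = 1 ≥ 1, so the series converges in ℤ_2 to 1/(1 − a) = 1/(1 − (-42)) = 1/43. Expand this rational in ℤ_2: compute digits iteratively via d_i = x_i mod 2, x_{i+1} = (x_i − d_i)/2. The first 4 digits are (1, 1, 0, 0).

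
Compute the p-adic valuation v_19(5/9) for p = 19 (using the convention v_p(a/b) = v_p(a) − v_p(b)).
v_19(5/9) = 0

Factor powers of 19 from the numerator and denominator of the reduced fraction: 5 = 19^0 · 5 and 9 = 19^0 · 9. Apply v_p(a/b) = v_p(a) − v_p(b): v_19(5/9) = 0 − 0 = 0.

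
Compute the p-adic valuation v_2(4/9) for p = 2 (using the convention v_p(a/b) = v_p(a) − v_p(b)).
v_2(4/9) = 2

Factor powers of 2 from the numerator and denominator of the reduced fraction: 4 = 2^2 · 1 and 9 = 2^0 · 9. Apply v_p(a/b) = v_p(a) − v_p(b): v_2(4/9) = 2 − 0 = 2.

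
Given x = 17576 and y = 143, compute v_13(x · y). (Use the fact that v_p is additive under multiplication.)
v_13(2513368) = 4

v_p(x) = 3 (factor: 17576 = 13^3 · 8); v_p(y) = 1 (factor: 143 = 13^1 · 11). Additivity: v_p(xy) = v_p(x) + v_p(y) = 3 + 1 = 4. (Direct check: xy = 2513368 = 13^4 · (88).)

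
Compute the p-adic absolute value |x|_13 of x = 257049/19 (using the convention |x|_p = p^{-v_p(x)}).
|257049/19|_13 = 1/28561

Step 1 — compute v_13(x) by factoring powers of 13 out of the numerator and denominator: v_13(257049/19) = 4. Step 2 — apply |x|_p = p^{-v_p(x)} = 13^{-4} = 1/28561.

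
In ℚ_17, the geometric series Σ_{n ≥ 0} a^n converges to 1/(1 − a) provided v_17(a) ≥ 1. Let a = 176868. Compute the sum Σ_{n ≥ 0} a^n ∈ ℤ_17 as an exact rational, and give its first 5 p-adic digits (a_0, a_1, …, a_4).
Σ a^n = 1/(1 − a) = -1/176867;  first 5 digits = (1, 0, 0, 2, 2)

v_17(a) = 3 ≥ 1, so the series converges in ℤ_17 to 1/(1 − a) = 1/(1 − 176868) = -1/176867. Expand this rational in ℤ_17: compute digits iteratively via d_i = x_i mod 17, x_{i+1} = (x_i − d_i)/17. The first 5 digits are (1, 0, 0, 2, 2).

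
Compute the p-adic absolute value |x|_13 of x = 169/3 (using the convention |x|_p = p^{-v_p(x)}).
|169/3|_13 = 1/169

Step 1 — compute v_13(x) by factoring powers of 13 out of the numerator and denominator: v_13(169/3) = 2. Step 2 — apply |x|_p = p^{-v_p(x)} = 13^{-2} = 1/169.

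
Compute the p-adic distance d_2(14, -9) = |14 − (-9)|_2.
d_2(14, -9) = 1

Step 1 — x − y = 14 − (-9) = 23. Step 2 — v_2(23) = 0 (factor: 23 = (2^0 · 23); the sign does not affect v_p). Step 3 — |x − y|_2 = 2^{0} = 1.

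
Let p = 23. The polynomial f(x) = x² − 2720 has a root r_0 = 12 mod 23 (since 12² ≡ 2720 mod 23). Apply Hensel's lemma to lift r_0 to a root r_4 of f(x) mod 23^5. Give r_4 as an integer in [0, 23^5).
r_4 = 5535399 (mod 6436343)

Hensel's recurrence: r_{i+1} = r_i − f(r_i)·(f′(r_i))^{-1} mod 23^{i+2}, with f′(x) = 2x. Iterate:
  r_0 = 12 (mod 23)
  r_1 = 472 (mod 529)
  r_2 = 11581 (mod 12167)
  r_3 = 218420 (mod 279841)
  r_4 = 5535399 (mod 6436343)
Final: r_4 = 5535399, and one checks f(r_4) ≡ 0 mod 23^5.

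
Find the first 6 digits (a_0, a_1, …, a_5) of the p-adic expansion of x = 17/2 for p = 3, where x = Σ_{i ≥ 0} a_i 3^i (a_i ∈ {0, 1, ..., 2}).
(a_0, …, a_5) = (1, 1, 2, 1, 1, 1)

v_3(17/2) = 0 (numerator and denominator both coprime to 3), so x ∈ ℤ_3^×. Compute digits iteratively via a_i = x_i mod 3, x_{i+1} = (x_i − a_i)/3, with x_0 = x:
  x_0 = 17/2;  a_0 = 1;  x_1 = (x_0 − 1)/3 = 5/2
  x_1 = 5/2;  a_1 = 1;  x_2 = (x_1 − 1)/3 = 1/2
  x_2 = 1/2;  a_2 = 2;  x_3 = (x_2 − 2)/3 = -1/2
  x_3 = -1/2;  a_3 = 1;  x_4 = (x_3 − 1)/3 = -1/2
  x_4 = -1/2;  a_4 = 1;  x_5 = (x_4 − 1)/3 = -1/2
  x_5 = -1/2;  a_5 = 1;  x_6 = (x_5 − 1)/3 = -1/2
Digits: (1, 1, 2, 1, 1, 1).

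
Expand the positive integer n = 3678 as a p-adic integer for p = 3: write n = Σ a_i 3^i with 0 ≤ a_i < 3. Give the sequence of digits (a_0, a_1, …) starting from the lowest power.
(a_0, a_1, …) = (0, 2, 0, 1, 0, 0, 2, 1)

Repeated division by 3 gives the digits low-to-high: 3678 = 2·3^1 + 1·3^3 + 2·3^6 + 1·3^7. Digit sequence: (0, 2, 0, 1, 0, 0, 2, 1).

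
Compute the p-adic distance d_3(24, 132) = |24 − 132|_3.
d_3(24, 132) = 1/27

Step 1 — x − y = 24 − 132 = -108. Step 2 — v_3(-108) = 3 (factor: -108 = −(3^3 · 4); the sign does not affect v_p). Step 3 — |x − y|_3 = 3^{-3} = 1/27.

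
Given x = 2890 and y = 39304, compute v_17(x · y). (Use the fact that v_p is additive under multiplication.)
v_17(113588560) = 5

v_p(x) = 2 (factor: 2890 = 17^2 · 10); v_p(y) = 3 (factor: 39304 = 17^3 · 8). Additivity: v_p(xy) = v_p(x) + v_p(y) = 2 + 3 = 5. (Direct check: xy = 113588560 = 17^5 · (80).)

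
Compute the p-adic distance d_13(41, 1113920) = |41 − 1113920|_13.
d_13(41, 1113920) = 1/371293

Step 1 — x − y = 41 − 1113920 = -1113879. Step 2 — v_13(-1113879) = 5 (factor: -1113879 = −(13^5 · 3); the sign does not affect v_p). Step 3 — |x − y|_13 = 13^{-5} = 1/371293.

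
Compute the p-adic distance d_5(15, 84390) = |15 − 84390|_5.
d_5(15, 84390) = 1/3125

Step 1 — x − y = 15 − 84390 = -84375. Step 2 — v_5(-84375) = 5 (factor: -84375 = −(5^5 · 27); the sign does not affect v_p). Step 3 — |x − y|_5 = 5^{-5} = 1/3125.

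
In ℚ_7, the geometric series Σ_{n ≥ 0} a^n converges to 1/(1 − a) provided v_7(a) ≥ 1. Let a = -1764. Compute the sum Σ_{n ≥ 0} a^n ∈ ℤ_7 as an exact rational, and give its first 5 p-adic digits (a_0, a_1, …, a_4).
Σ a^n = 1/(1 − a) = 1/1765;  first 5 digits = (1, 0, 6, 1, 0)

v_7(a) = 2 ≥ 1, so the series converges in ℤ_7 to 1/(1 − a) = 1/(1 − (-1764)) = 1/1765. Expand this rational in ℤ_7: compute digits iteratively via d_i = x_i mod 7, x_{i+1} = (x_i − d_i)/7. The first 5 digits are (1, 0, 6, 1, 0).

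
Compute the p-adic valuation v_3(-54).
v_3(-54) = 3

v_3(n) is the largest exponent k such that 3^k divides n. Factor out: -54 = -3^3 · 2. (Sign doesn't affect v_p.) So v_3(-54) = 3.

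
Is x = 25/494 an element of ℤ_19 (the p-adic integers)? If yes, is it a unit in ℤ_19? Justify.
x ∉ ℤ_19 (v_19(x) = -1 < 0)

ℤ_19 = {x ∈ ℚ_19 : v_19(x) ≥ 0} and ℤ_19^× = {x ∈ ℤ_19 : v_19(x) = 0}. Here v_19(25/494) = v_19(num) − v_19(den) = -1; compare against these criteria.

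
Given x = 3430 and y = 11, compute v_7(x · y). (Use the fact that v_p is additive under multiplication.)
v_7(37730) = 3

v_p(x) = 3 (factor: 3430 = 7^3 · 10); v_p(y) = 0 (factor: 11 = 7^0 · 11). Additivity: v_p(xy) = v_p(x) + v_p(y) = 3 + 0 = 3. (Direct check: xy = 37730 = 7^3 · (110).)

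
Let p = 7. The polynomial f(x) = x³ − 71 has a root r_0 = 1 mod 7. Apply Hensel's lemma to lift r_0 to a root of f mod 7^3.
r_2 = 204 (mod 343)

Hensel: r_{i+1} = r_i − f(r_i)/f′(r_i) mod 7^{i+2}, where f′(x) = 3x². Iterate:
  r_0 = 1 (mod 7)
  r_1 = 8 (mod 49)
  r_2 = 204 (mod 343)
Final: r = 204 with f(r) ≡ 0 mod 7^3.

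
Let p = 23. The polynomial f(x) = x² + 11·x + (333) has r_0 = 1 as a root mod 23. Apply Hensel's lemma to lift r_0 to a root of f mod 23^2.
r_1 = 300 (mod 529)

Hensel: r_{i+1} = r_i − f(r_i)·(f′(r_i))^{-1} mod 23^{i+2}, f′(x) = 2x + 11. Iterate:
  r_0 = 1 (mod 23)
  r_1 = 300 (mod 529)
Final: r = 300 satisfies f(r) ≡ 0 mod 23^2.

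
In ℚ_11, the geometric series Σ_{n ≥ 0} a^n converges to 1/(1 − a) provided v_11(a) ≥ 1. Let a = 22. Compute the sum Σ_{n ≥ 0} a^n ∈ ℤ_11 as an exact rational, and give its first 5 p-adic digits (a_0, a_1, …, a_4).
Σ a^n = 1/(1 − a) = -1/21;  first 5 digits = (1, 2, 4, 8, 5)

v_11(a) = 1 ≥ 1, so the series converges in ℤ_11 to 1/(1 − a) = 1/(1 − 22) = -1/21. Expand this rational in ℤ_11: compute digits iteratively via d_i = x_i mod 11, x_{i+1} = (x_i − d_i)/11. The first 5 digits are (1, 2, 4, 8, 5).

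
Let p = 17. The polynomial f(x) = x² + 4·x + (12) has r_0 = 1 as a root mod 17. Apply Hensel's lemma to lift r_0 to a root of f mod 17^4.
r_3 = 76535 (mod 83521)

Hensel: r_{i+1} = r_i − f(r_i)·(f′(r_i))^{-1} mod 17^{i+2}, f′(x) = 2x + 4. Iterate:
  r_0 = 1 (mod 17)
  r_1 = 239 (mod 289)
  r_2 = 2840 (mod 4913)
  r_3 = 76535 (mod 83521)
Final: r = 76535 satisfies f(r) ≡ 0 mod 17^4.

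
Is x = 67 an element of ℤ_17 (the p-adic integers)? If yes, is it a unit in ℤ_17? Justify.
x ∈ ℤ_17^× (unit); v_17(x) = 0

ℤ_17 = {x ∈ ℚ_17 : v_17(x) ≥ 0} and ℤ_17^× = {x ∈ ℤ_17 : v_17(x) = 0}. Here v_17(67) = v_17(num) − v_17(den) = 0; compare against these criteria.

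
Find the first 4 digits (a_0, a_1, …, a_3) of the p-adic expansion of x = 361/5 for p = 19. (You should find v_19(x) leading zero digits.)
(a_0, …, a_3) = (0, 0, 4, 15)

v_19(361/5) = 2, so a_0 = ... = a_1 = 0. Factor out: x = 19^2 · u with u = 1/5 a unit in ℤ_19. Expand u iteratively via a_{v+i} = u_i mod 19, u_{i+1} = (u_i − a_{v+i})/19:
  u_0 = 1/5;  a_2 = 4;  u_1 = (u_0 − 4)/19 = -1/5
  u_1 = -1/5;  a_3 = 15;  u_2 = (u_1 − 15)/19 = -4/5
Digits: (0, 0, 4, 15).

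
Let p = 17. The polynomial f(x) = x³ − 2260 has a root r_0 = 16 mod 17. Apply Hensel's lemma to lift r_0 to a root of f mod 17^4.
r_3 = 78012 (mod 83521)

Hensel: r_{i+1} = r_i − f(r_i)/f′(r_i) mod 17^{i+2}, where f′(x) = 3x². Iterate:
  r_0 = 16 (mod 17)
  r_1 = 271 (mod 289)
  r_2 = 4317 (mod 4913)
  r_3 = 78012 (mod 83521)
Final: r = 78012 with f(r) ≡ 0 mod 17^4.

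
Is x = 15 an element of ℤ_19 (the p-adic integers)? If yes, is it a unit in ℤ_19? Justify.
x ∈ ℤ_19^× (unit); v_19(x) = 0

ℤ_19 = {x ∈ ℚ_19 : v_19(x) ≥ 0} and ℤ_19^× = {x ∈ ℤ_19 : v_19(x) = 0}. Here v_19(15) = v_19(num) − v_19(den) = 0; compare against these criteria.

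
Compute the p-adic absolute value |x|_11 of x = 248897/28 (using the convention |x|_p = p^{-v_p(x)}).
|248897/28|_11 = 1/14641

Step 1 — compute v_11(x) by factoring powers of 11 out of the numerator and denominator: v_11(248897/28) = 4. Step 2 — apply |x|_p = p^{-v_p(x)} = 11^{-4} = 1/14641.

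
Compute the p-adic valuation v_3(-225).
v_3(-225) = 2

v_3(n) is the largest exponent k such that 3^k divides n. Factor out: -225 = -3^2 · 25. (Sign doesn't affect v_p.) So v_3(-225) = 2.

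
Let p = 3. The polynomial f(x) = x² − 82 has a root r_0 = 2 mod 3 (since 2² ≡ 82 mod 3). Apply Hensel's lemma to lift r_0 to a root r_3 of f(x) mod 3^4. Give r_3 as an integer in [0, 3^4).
r_3 = 80 (mod 81)

Hensel's recurrence: r_{i+1} = r_i − f(r_i)·(f′(r_i))^{-1} mod 3^{i+2}, with f′(x) = 2x. Iterate:
  r_0 = 2 (mod 3)
  r_1 = 8 (mod 9)
  r_2 = 26 (mod 27)
  r_3 = 80 (mod 81)
Final: r_3 = 80, and one checks f(r_3) ≡ 0 mod 3^4.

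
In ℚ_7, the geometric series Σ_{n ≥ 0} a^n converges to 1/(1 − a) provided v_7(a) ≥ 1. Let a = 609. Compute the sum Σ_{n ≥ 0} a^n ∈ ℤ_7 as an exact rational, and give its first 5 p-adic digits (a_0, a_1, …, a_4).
Σ a^n = 1/(1 − a) = -1/608;  first 5 digits = (1, 3, 0, 4, 3)

v_7(a) = 1 ≥ 1, so the series converges in ℤ_7 to 1/(1 − a) = 1/(1 − 609) = -1/608. Expand this rational in ℤ_7: compute digits iteratively via d_i = x_i mod 7, x_{i+1} = (x_i − d_i)/7. The first 5 digits are (1, 3, 0, 4, 3).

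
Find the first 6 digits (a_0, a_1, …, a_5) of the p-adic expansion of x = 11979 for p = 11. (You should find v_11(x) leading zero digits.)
(a_0, …, a_5) = (0, 0, 0, 9, 0, 0)

v_11(11979) = 3, so a_0 = ... = a_2 = 0. Factor out: x = 11^3 · u with u = 9 a unit in ℤ_11. Expand u iteratively via a_{v+i} = u_i mod 11, u_{i+1} = (u_i − a_{v+i})/11:
  u_0 = 9;  a_3 = 9;  u_1 = (u_0 − 9)/11 = 0
  u_1 = 0;  a_4 = 0;  u_2 = (u_1 − 0)/11 = 0
  u_2 = 0;  a_5 = 0;  u_3 = (u_2 − 0)/11 = 0
Digits: (0, 0, 0, 9, 0, 0).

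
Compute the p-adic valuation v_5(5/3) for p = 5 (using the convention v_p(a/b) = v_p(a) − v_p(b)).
v_5(5/3) = 1

Factor powers of 5 from the numerator and denominator of the reduced fraction: 5 = 5^1 · 1 and 3 = 5^0 · 3. Apply v_p(a/b) = v_p(a) − v_p(b): v_5(5/3) = 1 − 0 = 1.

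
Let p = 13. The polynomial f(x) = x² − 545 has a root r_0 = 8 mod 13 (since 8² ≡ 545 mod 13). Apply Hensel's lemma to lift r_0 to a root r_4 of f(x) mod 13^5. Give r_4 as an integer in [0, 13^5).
r_4 = 316142 (mod 371293)

Hensel's recurrence: r_{i+1} = r_i − f(r_i)·(f′(r_i))^{-1} mod 13^{i+2}, with f′(x) = 2x. Iterate:
  r_0 = 8 (mod 13)
  r_1 = 112 (mod 169)
  r_2 = 1971 (mod 2197)
  r_3 = 1971 (mod 28561)
  r_4 = 316142 (mod 371293)
Final: r_4 = 316142, and one checks f(r_4) ≡ 0 mod 13^5.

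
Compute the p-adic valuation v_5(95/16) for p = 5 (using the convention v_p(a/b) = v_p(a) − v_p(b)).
v_5(95/16) = 1

Factor powers of 5 from the numerator and denominator of the reduced fraction: 95 = 5^1 · 19 and 16 = 5^0 · 16. Apply v_p(a/b) = v_p(a) − v_p(b): v_5(95/16) = 1 − 0 = 1.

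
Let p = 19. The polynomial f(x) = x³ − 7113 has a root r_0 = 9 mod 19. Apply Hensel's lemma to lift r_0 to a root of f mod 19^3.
r_2 = 940 (mod 6859)

Hensel: r_{i+1} = r_i − f(r_i)/f′(r_i) mod 19^{i+2}, where f′(x) = 3x². Iterate:
  r_0 = 9 (mod 19)
  r_1 = 218 (mod 361)
  r_2 = 940 (mod 6859)
Final: r = 940 with f(r) ≡ 0 mod 19^3.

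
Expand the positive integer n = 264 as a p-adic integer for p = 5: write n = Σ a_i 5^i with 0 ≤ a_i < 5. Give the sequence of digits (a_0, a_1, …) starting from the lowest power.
(a_0, a_1, …) = (4, 2, 0, 2)

Repeated division by 5 gives the digits low-to-high: 264 = 4 + 2·5^1 + 2·5^3. Digit sequence: (4, 2, 0, 2).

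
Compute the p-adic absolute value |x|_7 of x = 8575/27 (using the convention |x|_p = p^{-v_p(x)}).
|8575/27|_7 = 1/343

Step 1 — compute v_7(x) by factoring powers of 7 out of the numerator and denominator: v_7(8575/27) = 3. Step 2 — apply |x|_p = p^{-v_p(x)} = 7^{-3} = 1/343.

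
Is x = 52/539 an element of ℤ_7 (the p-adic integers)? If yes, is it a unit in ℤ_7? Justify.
x ∉ ℤ_7 (v_7(x) = -2 < 0)

ℤ_7 = {x ∈ ℚ_7 : v_7(x) ≥ 0} and ℤ_7^× = {x ∈ ℤ_7 : v_7(x) = 0}. Here v_7(52/539) = v_7(num) − v_7(den) = -2; compare against these criteria.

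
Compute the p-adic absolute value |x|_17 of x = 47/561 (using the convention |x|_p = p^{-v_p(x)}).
|47/561|_17 = 17

Step 1 — compute v_17(x) by factoring powers of 17 out of the numerator and denominator: v_17(47/561) = -1. Step 2 — apply |x|_p = p^{-v_p(x)} = 17^{1} = 17.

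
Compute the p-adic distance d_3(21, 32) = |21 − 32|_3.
d_3(21, 32) = 1

Step 1 — x − y = 21 − 32 = -11. Step 2 — v_3(-11) = 0 (factor: -11 = −(3^0 · 11); the sign does not affect v_p). Step 3 — |x − y|_3 = 3^{0} = 1.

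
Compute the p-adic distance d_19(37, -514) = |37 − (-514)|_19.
d_19(37, -514) = 1/19

Step 1 — x − y = 37 − (-514) = 551. Step 2 — v_19(551) = 1 (factor: 551 = (19^1 · 29); the sign does not affect v_p). Step 3 — |x − y|_19 = 19^{-1} = 1/19.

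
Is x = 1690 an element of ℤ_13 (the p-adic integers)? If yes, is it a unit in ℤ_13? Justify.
x ∈ ℤ_13 but not a unit; v_13(x) = 2 > 0

ℤ_13 = {x ∈ ℚ_13 : v_13(x) ≥ 0} and ℤ_13^× = {x ∈ ℤ_13 : v_13(x) = 0}. Here v_13(1690) = v_13(num) − v_13(den) = 2; compare against these criteria.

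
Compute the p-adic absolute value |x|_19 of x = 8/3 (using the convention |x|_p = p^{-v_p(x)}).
|8/3|_19 = 1

Step 1 — compute v_19(x) by factoring powers of 19 out of the numerator and denominator: v_19(8/3) = 0. Step 2 — apply |x|_p = p^{-v_p(x)} = 19^{0} = 1.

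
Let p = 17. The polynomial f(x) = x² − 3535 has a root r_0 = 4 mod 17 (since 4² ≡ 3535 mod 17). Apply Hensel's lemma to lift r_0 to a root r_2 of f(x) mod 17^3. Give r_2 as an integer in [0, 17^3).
r_2 = 2214 (mod 4913)

Hensel's recurrence: r_{i+1} = r_i − f(r_i)·(f′(r_i))^{-1} mod 17^{i+2}, with f′(x) = 2x. Iterate:
  r_0 = 4 (mod 17)
  r_1 = 191 (mod 289)
  r_2 = 2214 (mod 4913)
Final: r_2 = 2214, and one checks f(r_2) ≡ 0 mod 17^3.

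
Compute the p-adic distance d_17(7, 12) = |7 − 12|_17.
d_17(7, 12) = 1

Step 1 — x − y = 7 − 12 = -5. Step 2 — v_17(-5) = 0 (factor: -5 = −(17^0 · 5); the sign does not affect v_p). Step 3 — |x − y|_17 = 17^{0} = 1.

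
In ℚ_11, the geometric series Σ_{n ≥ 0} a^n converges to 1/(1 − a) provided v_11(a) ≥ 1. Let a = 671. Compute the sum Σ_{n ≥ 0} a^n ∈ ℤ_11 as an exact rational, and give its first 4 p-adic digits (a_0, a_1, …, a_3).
Σ a^n = 1/(1 − a) = -1/670;  first 4 digits = (1, 6, 8, 4)

v_11(a) = 1 ≥ 1, so the series converges in ℤ_11 to 1/(1 − a) = 1/(1 − 671) = -1/670. Expand this rational in ℤ_11: compute digits iteratively via d_i = x_i mod 11, x_{i+1} = (x_i − d_i)/11. The first 4 digits are (1, 6, 8, 4).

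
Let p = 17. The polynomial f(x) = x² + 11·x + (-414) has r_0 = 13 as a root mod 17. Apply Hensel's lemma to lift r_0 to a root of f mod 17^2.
r_1 = 47 (mod 289)

Hensel: r_{i+1} = r_i − f(r_i)·(f′(r_i))^{-1} mod 17^{i+2}, f′(x) = 2x + 11. Iterate:
  r_0 = 13 (mod 17)
  r_1 = 47 (mod 289)
Final: r = 47 satisfies f(r) ≡ 0 mod 17^2.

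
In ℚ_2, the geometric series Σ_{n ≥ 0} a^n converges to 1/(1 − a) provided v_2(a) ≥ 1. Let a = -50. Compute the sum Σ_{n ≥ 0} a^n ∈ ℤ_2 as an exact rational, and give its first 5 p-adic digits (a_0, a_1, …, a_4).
Σ a^n = 1/(1 − a) = 1/51;  first 5 digits = (1, 1, 0, 1, 1)

v_2(a) = 1 ≥ 1, so the series converges in ℤ_2 to 1/(1 − a) = 1/(1 − (-50)) = 1/51. Expand this rational in ℤ_2: compute digits iteratively via d_i = x_i mod 2, x_{i+1} = (x_i − d_i)/2. The first 5 digits are (1, 1, 0, 1, 1).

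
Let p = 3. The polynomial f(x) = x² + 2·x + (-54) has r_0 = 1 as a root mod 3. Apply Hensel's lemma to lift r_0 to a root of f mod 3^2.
r_1 = 7 (mod 9)

Hensel: r_{i+1} = r_i − f(r_i)·(f′(r_i))^{-1} mod 3^{i+2}, f′(x) = 2x + 2. Iterate:
  r_0 = 1 (mod 3)
  r_1 = 7 (mod 9)
Final: r = 7 satisfies f(r) ≡ 0 mod 3^2.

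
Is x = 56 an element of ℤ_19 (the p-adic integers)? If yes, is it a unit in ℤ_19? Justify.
x ∈ ℤ_19^× (unit); v_19(x) = 0

ℤ_19 = {x ∈ ℚ_19 : v_19(x) ≥ 0} and ℤ_19^× = {x ∈ ℤ_19 : v_19(x) = 0}. Here v_19(56) = v_19(num) − v_19(den) = 0; compare against these criteria.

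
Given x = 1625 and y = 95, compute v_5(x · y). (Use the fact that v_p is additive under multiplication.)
v_5(154375) = 4

v_p(x) = 3 (factor: 1625 = 5^3 · 13); v_p(y) = 1 (factor: 95 = 5^1 · 19). Additivity: v_p(xy) = v_p(x) + v_p(y) = 3 + 1 = 4. (Direct check: xy = 154375 = 5^4 · (247).)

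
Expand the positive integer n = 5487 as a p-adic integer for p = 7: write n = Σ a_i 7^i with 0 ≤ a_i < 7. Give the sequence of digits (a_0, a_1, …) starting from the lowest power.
(a_0, a_1, …) = (6, 6, 6, 1, 2)

Repeated division by 7 gives the digits low-to-high: 5487 = 6 + 6·7^1 + 6·7^2 + 1·7^3 + 2·7^4. Digit sequence: (6, 6, 6, 1, 2).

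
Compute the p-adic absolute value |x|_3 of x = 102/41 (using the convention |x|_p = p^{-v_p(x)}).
|102/41|_3 = 1/3

Step 1 — compute v_3(x) by factoring powers of 3 out of the numerator and denominator: v_3(102/41) = 1. Step 2 — apply |x|_p = p^{-v_p(x)} = 3^{-1} = 1/3.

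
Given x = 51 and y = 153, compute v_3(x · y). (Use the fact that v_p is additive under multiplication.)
v_3(7803) = 3

v_p(x) = 1 (factor: 51 = 3^1 · 17); v_p(y) = 2 (factor: 153 = 3^2 · 17). Additivity: v_p(xy) = v_p(x) + v_p(y) = 1 + 2 = 3. (Direct check: xy = 7803 = 3^3 · (289).)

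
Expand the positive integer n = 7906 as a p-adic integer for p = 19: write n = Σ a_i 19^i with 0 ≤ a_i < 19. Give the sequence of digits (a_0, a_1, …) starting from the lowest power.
(a_0, a_1, …) = (2, 17, 2, 1)

Repeated division by 19 gives the digits low-to-high: 7906 = 2 + 17·19^1 + 2·19^2 + 1·19^3. Digit sequence: (2, 17, 2, 1).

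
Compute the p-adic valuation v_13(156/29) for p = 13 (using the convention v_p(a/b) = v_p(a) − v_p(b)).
v_13(156/29) = 1

Factor powers of 13 from the numerator and denominator of the reduced fraction: 156 = 13^1 · 12 and 29 = 13^0 · 29. Apply v_p(a/b) = v_p(a) − v_p(b): v_13(156/29) = 1 − 0 = 1.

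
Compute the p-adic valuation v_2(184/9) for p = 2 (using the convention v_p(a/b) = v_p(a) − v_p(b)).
v_2(184/9) = 3

Factor powers of 2 from the numerator and denominator of the reduced fraction: 184 = 2^3 · 23 and 9 = 2^0 · 9. Apply v_p(a/b) = v_p(a) − v_p(b): v_2(184/9) = 3 − 0 = 3.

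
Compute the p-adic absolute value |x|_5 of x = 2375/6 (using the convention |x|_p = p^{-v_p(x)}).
|2375/6|_5 = 1/125

Step 1 — compute v_5(x) by factoring powers of 5 out of the numerator and denominator: v_5(2375/6) = 3. Step 2 — apply |x|_p = p^{-v_p(x)} = 5^{-3} = 1/125.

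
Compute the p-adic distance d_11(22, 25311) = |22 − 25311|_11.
d_11(22, 25311) = 1/1331

Step 1 — x − y = 22 − 25311 = -25289. Step 2 — v_11(-25289) = 3 (factor: -25289 = −(11^3 · 19); the sign does not affect v_p). Step 3 — |x − y|_11 = 11^{-3} = 1/1331.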